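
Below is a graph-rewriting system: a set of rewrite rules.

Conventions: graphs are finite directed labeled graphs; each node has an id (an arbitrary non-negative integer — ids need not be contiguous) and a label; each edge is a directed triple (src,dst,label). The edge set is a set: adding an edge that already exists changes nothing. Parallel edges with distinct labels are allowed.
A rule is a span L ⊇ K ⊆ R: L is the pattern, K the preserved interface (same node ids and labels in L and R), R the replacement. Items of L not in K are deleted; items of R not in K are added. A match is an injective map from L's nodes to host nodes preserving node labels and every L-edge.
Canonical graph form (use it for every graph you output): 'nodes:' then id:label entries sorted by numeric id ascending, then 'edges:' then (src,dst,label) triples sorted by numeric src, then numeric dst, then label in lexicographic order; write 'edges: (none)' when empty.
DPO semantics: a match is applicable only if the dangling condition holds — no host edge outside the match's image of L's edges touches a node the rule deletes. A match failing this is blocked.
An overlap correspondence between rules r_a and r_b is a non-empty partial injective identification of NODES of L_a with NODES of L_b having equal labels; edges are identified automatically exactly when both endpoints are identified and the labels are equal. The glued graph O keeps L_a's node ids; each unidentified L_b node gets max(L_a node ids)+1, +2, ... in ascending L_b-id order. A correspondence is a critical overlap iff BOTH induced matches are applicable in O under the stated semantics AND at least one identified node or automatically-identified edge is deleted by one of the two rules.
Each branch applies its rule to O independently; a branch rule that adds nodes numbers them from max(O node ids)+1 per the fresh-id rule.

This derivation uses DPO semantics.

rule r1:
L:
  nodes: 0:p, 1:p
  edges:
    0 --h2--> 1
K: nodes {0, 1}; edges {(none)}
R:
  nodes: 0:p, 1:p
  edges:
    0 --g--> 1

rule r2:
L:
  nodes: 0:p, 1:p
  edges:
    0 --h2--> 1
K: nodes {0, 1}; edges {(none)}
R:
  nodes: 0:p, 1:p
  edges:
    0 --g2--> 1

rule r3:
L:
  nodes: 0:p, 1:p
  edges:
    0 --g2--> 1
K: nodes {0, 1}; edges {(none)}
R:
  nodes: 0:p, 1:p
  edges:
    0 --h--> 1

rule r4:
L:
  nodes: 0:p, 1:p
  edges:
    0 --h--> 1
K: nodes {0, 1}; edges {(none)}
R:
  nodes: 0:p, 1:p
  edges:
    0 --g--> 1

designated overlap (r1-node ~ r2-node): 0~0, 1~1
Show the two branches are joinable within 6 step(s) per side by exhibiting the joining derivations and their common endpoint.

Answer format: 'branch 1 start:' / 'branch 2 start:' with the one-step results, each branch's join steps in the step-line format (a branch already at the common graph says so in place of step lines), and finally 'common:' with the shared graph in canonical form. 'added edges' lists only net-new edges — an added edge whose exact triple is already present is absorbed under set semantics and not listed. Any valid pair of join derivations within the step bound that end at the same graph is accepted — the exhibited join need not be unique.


branch 1 start:
nodes: 0:p, 1:p
edges: (0,1,g)
branch 2 start:
nodes: 0:p, 1:p
edges: (0,1,g2)
branch 1: already at the common graph (0 steps)
branch 2 step 1: rule r3; match: 0->0, 1->1; deleted nodes (none); deleted edges (0,1,g2); added nodes (none); added edges (0,1,h); result: nodes: 0:p, 1:p edges: (0,1,h)
branch 2 step 2: rule r4; match: 0->0, 1->1; deleted nodes (none); deleted edges (0,1,h); added nodes (none); added edges (0,1,g); result: nodes: 0:p, 1:p edges: (0,1,g)
common:
nodes: 0:p, 1:p
edges: (0,1,g)


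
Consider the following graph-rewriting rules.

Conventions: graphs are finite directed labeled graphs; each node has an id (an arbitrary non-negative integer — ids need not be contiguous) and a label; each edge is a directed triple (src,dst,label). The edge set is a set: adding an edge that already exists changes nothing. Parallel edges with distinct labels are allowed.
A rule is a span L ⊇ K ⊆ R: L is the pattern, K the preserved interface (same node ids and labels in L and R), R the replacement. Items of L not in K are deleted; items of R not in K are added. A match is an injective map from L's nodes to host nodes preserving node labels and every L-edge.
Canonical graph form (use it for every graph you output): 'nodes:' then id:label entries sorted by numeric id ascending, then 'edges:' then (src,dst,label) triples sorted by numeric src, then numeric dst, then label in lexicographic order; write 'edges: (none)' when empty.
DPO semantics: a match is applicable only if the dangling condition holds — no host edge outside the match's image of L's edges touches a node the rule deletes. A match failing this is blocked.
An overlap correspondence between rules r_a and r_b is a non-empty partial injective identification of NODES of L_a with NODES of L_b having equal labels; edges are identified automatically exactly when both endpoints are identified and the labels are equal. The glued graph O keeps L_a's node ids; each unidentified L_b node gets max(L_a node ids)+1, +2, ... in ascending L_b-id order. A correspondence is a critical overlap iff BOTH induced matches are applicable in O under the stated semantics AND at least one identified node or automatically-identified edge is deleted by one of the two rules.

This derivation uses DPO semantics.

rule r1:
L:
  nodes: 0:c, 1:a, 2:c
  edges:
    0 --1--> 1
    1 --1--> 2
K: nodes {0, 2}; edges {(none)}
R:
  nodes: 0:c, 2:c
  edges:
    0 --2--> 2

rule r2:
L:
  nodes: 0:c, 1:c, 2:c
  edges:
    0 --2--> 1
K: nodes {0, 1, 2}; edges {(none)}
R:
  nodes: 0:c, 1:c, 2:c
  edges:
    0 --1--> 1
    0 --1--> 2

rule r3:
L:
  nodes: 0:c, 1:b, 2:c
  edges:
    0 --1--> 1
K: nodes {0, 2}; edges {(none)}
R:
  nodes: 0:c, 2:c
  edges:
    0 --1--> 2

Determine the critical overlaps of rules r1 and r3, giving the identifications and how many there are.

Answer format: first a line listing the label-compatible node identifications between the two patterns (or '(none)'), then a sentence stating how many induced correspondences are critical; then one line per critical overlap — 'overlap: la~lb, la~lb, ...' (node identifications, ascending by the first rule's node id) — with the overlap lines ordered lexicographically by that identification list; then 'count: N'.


label-compatible node identifications between L(r1) and L(r3): 0~0, 0~2, 2~0, 2~2
0 of the induced correspondences are critical overlaps of r1 and r3.
count: 0


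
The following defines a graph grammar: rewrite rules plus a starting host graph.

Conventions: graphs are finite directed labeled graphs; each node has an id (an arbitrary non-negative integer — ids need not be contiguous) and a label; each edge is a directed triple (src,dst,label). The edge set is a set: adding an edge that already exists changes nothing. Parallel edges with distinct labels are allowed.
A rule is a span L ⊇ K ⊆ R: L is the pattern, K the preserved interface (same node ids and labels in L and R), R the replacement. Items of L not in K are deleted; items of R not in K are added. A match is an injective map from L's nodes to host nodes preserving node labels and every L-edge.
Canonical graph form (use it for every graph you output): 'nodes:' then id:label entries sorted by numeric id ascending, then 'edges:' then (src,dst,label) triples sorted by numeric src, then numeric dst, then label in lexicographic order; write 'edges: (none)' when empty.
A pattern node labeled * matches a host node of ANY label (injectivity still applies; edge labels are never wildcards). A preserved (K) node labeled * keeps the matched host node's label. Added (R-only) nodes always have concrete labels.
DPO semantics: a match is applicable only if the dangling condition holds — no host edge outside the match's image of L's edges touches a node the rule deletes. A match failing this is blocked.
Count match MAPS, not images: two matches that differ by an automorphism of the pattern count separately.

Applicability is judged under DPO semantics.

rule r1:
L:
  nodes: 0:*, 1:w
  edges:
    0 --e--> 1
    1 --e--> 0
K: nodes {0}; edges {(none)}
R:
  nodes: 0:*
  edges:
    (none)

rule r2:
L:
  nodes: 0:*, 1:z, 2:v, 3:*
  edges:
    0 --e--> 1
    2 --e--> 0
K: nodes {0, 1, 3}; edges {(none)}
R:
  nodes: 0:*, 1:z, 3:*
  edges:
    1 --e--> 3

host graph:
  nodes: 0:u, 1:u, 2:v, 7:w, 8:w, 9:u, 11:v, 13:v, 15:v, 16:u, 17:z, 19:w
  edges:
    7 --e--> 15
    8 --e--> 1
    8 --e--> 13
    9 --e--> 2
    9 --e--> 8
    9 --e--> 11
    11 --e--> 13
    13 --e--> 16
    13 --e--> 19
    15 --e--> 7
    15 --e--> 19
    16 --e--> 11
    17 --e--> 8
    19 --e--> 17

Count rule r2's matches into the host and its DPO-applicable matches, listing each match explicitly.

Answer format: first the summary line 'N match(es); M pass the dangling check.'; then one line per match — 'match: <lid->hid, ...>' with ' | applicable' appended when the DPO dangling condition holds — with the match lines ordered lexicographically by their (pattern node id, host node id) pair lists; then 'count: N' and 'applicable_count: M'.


18 match(es); 0 pass the dangling check.
match: 0->19, 1->17, 2->13, 3->0
match: 0->19, 1->17, 2->13, 3->1
match: 0->19, 1->17, 2->13, 3->2
match: 0->19, 1->17, 2->13, 3->7
match: 0->19, 1->17, 2->13, 3->8
match: 0->19, 1->17, 2->13, 3->9
match: 0->19, 1->17, 2->13, 3->11
match: 0->19, 1->17, 2->13, 3->15
match: 0->19, 1->17, 2->13, 3->16
match: 0->19, 1->17, 2->15, 3->0
match: 0->19, 1->17, 2->15, 3->1
match: 0->19, 1->17, 2->15, 3->2
match: 0->19, 1->17, 2->15, 3->7
match: 0->19, 1->17, 2->15, 3->8
match: 0->19, 1->17, 2->15, 3->9
match: 0->19, 1->17, 2->15, 3->11
match: 0->19, 1->17, 2->15, 3->13
match: 0->19, 1->17, 2->15, 3->16
count: 18
applicable_count: 0


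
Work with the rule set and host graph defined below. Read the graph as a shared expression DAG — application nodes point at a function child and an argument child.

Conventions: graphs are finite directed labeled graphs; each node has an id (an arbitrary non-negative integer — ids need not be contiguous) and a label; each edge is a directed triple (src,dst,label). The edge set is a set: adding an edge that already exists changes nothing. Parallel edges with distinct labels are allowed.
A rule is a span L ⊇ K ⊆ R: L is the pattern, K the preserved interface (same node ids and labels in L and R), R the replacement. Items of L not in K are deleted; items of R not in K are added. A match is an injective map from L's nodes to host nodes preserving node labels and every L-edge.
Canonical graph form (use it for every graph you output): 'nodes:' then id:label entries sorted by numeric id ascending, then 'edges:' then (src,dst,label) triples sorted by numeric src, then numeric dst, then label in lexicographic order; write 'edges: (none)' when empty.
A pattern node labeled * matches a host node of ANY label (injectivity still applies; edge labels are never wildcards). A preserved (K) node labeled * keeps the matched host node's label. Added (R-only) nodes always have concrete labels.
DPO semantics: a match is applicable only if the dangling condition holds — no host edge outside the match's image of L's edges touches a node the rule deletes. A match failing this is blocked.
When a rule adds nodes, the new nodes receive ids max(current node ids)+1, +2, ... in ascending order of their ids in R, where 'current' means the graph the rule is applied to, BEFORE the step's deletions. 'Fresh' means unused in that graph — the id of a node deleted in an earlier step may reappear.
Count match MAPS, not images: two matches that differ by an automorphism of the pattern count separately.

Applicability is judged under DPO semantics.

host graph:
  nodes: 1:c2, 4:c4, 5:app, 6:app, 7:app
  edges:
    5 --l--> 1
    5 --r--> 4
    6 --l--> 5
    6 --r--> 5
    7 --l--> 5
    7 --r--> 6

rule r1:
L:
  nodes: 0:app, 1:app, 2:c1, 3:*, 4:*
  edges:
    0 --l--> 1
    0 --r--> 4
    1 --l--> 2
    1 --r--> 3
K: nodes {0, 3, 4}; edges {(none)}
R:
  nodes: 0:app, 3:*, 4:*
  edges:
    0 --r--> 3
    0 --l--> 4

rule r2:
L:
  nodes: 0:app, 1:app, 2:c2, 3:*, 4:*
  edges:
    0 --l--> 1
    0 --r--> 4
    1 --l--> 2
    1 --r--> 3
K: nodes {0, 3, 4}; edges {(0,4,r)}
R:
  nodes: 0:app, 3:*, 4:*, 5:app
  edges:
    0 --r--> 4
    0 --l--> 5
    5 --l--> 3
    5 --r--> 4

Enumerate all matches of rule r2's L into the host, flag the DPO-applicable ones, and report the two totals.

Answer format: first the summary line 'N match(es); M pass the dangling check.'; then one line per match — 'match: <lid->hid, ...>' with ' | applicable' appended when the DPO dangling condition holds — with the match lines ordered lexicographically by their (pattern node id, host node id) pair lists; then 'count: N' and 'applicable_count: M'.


1 match(es); 0 pass the dangling check.
match: 0->7, 1->5, 2->1, 3->4, 4->6
count: 1
applicable_count: 0


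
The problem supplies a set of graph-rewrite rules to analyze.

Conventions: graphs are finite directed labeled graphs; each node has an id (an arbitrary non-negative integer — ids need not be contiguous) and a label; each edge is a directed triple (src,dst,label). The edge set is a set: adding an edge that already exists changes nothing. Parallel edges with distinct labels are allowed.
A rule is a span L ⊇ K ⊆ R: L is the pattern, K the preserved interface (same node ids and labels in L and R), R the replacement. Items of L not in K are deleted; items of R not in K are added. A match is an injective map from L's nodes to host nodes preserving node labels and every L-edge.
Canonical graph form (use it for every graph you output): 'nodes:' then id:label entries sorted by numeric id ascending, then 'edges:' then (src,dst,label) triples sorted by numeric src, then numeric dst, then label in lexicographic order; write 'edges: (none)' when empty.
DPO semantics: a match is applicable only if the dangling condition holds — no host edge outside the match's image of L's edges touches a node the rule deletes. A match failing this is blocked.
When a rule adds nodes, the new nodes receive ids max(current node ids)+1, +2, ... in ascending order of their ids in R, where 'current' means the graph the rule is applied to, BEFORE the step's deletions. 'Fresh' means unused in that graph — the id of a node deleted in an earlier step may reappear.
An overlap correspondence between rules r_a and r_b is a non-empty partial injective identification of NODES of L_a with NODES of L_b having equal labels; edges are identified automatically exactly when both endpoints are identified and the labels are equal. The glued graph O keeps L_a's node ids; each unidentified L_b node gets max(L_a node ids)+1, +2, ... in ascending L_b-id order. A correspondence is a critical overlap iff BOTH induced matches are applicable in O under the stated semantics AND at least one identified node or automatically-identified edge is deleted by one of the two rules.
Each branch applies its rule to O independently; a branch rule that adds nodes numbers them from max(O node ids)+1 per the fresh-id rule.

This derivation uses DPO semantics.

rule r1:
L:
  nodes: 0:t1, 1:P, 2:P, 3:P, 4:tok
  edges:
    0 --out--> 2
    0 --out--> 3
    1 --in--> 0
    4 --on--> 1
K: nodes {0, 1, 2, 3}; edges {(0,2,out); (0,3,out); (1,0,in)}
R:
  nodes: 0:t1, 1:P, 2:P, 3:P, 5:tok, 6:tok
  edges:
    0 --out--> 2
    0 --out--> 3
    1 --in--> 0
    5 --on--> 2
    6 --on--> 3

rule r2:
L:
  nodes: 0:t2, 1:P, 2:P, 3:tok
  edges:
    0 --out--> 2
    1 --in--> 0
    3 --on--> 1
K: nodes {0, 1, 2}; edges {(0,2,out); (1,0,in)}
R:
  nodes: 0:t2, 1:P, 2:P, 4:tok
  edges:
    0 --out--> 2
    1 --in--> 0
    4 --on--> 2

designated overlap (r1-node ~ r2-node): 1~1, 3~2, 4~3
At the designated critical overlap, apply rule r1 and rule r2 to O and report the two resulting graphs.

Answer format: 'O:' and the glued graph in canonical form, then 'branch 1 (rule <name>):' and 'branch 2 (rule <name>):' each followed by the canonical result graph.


O:
nodes: 0:t1, 1:P, 2:P, 3:P, 4:tok, 5:t2
edges: (0,2,out); (0,3,out); (1,0,in); (1,5,in); (4,1,on); (5,3,out)
branch 1 (rule r1):
nodes: 0:t1, 1:P, 2:P, 3:P, 5:t2, 6:tok, 7:tok
edges: (0,2,out); (0,3,out); (1,0,in); (1,5,in); (5,3,out); (6,2,on); (7,3,on)
branch 2 (rule r2):
nodes: 0:t1, 1:P, 2:P, 3:P, 5:t2, 6:tok
edges: (0,2,out); (0,3,out); (1,0,in); (1,5,in); (5,3,out); (6,3,on)


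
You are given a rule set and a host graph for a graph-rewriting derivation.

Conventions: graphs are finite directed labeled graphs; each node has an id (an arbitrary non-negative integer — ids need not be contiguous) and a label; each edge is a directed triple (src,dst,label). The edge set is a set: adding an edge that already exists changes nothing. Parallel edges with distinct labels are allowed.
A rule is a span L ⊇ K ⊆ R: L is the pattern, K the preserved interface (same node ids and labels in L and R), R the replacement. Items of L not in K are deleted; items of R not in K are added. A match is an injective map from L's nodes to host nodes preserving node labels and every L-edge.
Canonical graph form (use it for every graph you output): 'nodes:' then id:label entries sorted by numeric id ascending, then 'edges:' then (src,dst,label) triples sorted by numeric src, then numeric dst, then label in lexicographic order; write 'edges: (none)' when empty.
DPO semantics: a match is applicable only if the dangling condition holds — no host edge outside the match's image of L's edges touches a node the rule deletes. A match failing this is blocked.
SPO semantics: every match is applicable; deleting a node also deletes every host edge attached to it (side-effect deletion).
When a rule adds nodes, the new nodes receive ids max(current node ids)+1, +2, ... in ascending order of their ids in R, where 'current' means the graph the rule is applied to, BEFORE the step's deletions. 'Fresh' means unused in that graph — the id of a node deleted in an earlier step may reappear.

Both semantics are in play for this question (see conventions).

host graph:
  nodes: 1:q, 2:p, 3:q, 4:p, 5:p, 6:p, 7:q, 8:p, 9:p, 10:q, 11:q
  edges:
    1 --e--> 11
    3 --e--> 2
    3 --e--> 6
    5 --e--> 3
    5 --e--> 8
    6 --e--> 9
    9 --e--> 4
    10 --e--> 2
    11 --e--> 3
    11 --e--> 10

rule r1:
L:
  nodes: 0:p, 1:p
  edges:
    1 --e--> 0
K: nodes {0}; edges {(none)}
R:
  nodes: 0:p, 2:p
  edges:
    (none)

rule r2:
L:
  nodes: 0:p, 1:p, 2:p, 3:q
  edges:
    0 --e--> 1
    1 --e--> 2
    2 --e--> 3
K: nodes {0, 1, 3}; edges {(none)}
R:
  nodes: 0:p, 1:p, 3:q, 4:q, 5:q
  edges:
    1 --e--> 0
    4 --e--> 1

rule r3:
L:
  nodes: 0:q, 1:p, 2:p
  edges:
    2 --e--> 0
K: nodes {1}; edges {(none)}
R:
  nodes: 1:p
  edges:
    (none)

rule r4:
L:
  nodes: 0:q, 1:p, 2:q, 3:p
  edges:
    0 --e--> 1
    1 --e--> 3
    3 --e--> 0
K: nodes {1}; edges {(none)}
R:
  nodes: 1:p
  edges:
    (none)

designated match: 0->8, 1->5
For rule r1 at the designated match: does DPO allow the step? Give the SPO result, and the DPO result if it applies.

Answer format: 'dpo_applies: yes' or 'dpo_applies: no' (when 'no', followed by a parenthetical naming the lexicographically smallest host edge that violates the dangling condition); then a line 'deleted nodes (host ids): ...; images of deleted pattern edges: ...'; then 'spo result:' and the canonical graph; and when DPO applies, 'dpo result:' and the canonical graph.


dpo_applies: no
(the rule deletes node 5, which keeps host edge (5,3,e) outside the match image — the dangling condition fails, DPO blocks; SPO proceeds and side-deletes such edges)
deleted nodes (host ids): 5; images of deleted pattern edges: (5,8,e)
spo result:
nodes: 1:q, 2:p, 3:q, 4:p, 6:p, 7:q, 8:p, 9:p, 10:q, 11:q, 12:p
edges: (1,11,e); (3,2,e); (3,6,e); (6,9,e); (9,4,e); (10,2,e); (11,3,e); (11,10,e)


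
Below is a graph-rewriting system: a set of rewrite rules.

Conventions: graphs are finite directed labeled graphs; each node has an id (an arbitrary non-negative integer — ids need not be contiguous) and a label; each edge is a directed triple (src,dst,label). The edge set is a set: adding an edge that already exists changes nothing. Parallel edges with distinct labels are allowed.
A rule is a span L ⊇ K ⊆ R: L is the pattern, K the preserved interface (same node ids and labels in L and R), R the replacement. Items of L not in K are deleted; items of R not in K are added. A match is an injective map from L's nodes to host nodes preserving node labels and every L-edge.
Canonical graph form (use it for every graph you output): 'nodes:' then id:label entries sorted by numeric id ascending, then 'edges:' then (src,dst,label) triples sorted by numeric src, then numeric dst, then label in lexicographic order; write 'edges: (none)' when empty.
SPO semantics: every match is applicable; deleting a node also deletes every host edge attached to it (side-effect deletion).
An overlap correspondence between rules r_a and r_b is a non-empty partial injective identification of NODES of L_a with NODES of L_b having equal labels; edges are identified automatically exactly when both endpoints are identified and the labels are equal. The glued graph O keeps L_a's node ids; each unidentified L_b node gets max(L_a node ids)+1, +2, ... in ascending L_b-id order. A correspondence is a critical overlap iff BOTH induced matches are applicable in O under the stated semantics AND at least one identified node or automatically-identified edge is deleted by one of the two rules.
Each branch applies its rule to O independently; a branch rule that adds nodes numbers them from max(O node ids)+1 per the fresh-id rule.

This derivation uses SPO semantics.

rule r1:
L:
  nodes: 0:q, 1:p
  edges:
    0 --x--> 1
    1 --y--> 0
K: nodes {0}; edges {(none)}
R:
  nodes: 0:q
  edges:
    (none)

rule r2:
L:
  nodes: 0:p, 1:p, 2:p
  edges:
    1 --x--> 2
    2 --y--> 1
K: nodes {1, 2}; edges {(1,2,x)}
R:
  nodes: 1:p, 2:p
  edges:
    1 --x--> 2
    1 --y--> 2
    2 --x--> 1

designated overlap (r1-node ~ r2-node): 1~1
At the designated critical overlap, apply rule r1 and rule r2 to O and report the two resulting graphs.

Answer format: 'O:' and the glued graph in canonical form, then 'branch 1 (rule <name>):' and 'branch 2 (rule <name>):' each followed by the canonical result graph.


O:
nodes: 0:q, 1:p, 2:p, 3:p
edges: (0,1,x); (1,0,y); (1,3,x); (3,1,y)
branch 1 (rule r1):
nodes: 0:q, 2:p, 3:p
edges: (none)
branch 2 (rule r2):
nodes: 0:q, 1:p, 3:p
edges: (0,1,x); (1,0,y); (1,3,x); (1,3,y); (3,1,x)


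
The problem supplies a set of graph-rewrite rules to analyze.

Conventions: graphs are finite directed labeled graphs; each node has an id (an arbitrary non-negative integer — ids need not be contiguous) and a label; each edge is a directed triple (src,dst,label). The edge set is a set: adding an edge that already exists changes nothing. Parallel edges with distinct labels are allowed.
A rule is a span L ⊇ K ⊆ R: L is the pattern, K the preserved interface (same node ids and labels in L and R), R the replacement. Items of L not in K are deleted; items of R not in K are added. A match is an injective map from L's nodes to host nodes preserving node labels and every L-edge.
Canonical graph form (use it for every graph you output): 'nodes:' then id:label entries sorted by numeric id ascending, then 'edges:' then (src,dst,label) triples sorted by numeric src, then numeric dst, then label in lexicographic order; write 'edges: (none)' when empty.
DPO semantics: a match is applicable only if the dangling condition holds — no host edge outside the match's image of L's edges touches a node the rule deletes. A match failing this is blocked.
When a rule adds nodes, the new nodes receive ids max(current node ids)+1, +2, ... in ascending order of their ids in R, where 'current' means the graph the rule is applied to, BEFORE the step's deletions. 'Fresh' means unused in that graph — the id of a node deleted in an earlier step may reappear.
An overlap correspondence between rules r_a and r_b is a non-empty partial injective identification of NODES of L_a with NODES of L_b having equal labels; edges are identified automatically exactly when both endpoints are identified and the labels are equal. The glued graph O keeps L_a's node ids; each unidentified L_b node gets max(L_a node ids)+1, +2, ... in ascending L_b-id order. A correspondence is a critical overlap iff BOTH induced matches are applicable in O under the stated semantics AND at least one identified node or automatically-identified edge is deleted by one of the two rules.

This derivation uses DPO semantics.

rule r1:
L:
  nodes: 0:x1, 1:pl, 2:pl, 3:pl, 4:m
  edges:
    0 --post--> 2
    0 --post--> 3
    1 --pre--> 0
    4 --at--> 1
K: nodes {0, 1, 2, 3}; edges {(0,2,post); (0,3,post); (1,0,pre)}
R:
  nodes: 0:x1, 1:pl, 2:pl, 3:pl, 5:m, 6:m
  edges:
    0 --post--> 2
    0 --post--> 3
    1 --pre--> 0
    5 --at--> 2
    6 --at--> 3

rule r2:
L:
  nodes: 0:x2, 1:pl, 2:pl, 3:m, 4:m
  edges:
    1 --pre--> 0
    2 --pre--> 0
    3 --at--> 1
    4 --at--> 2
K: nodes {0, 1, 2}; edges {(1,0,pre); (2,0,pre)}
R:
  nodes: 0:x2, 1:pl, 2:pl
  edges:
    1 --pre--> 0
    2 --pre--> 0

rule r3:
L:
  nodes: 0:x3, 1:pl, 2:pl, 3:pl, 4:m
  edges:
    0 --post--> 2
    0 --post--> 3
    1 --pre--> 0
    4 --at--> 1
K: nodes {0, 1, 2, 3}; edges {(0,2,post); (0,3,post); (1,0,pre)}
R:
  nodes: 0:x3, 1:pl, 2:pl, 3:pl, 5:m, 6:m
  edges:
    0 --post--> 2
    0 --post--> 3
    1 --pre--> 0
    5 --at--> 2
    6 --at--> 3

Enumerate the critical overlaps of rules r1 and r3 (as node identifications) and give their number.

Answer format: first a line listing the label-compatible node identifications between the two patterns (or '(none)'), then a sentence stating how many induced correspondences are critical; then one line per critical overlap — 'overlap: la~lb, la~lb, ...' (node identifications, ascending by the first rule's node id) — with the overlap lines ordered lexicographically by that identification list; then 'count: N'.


label-compatible node identifications between L(r1) and L(r3): 1~1, 1~2, 1~3, 2~1, 2~2, 2~3, 3~1, 3~2, 3~3, 4~4
7 of the induced correspondences are critical overlaps of r1 and r3.
overlap: 1~1, 2~2, 3~3, 4~4
overlap: 1~1, 2~2, 4~4
overlap: 1~1, 2~3, 3~2, 4~4
overlap: 1~1, 2~3, 4~4
overlap: 1~1, 3~2, 4~4
overlap: 1~1, 3~3, 4~4
overlap: 1~1, 4~4
count: 7


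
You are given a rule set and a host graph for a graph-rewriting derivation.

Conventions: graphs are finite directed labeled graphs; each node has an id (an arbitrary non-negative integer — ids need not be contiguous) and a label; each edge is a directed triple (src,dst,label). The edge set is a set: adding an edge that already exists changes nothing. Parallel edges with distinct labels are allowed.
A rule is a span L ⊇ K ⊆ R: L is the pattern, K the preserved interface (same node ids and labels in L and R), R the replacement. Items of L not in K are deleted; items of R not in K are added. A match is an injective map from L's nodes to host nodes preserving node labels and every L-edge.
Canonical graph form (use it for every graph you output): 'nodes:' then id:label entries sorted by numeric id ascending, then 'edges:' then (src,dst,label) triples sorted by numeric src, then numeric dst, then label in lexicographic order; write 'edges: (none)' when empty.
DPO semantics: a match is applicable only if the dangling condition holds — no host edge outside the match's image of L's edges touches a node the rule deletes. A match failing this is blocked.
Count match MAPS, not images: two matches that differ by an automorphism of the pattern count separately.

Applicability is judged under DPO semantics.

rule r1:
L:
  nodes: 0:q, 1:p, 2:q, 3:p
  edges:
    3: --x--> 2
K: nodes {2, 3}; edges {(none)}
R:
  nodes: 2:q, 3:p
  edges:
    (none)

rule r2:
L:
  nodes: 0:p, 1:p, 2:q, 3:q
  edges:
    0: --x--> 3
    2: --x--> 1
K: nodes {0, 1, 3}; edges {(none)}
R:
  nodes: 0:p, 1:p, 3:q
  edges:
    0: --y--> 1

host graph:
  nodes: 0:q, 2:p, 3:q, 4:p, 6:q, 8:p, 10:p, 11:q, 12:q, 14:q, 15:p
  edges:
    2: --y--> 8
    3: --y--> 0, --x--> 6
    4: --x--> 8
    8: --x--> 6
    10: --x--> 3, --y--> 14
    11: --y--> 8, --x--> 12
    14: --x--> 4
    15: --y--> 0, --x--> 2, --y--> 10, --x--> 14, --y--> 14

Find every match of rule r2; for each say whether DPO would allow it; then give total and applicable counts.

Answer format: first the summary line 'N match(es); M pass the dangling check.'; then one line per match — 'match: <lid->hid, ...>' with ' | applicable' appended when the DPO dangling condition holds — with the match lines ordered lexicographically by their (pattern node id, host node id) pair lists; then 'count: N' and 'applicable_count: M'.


2 match(es); 0 pass the dangling check.
match: 0->8, 1->4, 2->14, 3->6
match: 0->10, 1->4, 2->14, 3->3
count: 2
applicable_count: 0


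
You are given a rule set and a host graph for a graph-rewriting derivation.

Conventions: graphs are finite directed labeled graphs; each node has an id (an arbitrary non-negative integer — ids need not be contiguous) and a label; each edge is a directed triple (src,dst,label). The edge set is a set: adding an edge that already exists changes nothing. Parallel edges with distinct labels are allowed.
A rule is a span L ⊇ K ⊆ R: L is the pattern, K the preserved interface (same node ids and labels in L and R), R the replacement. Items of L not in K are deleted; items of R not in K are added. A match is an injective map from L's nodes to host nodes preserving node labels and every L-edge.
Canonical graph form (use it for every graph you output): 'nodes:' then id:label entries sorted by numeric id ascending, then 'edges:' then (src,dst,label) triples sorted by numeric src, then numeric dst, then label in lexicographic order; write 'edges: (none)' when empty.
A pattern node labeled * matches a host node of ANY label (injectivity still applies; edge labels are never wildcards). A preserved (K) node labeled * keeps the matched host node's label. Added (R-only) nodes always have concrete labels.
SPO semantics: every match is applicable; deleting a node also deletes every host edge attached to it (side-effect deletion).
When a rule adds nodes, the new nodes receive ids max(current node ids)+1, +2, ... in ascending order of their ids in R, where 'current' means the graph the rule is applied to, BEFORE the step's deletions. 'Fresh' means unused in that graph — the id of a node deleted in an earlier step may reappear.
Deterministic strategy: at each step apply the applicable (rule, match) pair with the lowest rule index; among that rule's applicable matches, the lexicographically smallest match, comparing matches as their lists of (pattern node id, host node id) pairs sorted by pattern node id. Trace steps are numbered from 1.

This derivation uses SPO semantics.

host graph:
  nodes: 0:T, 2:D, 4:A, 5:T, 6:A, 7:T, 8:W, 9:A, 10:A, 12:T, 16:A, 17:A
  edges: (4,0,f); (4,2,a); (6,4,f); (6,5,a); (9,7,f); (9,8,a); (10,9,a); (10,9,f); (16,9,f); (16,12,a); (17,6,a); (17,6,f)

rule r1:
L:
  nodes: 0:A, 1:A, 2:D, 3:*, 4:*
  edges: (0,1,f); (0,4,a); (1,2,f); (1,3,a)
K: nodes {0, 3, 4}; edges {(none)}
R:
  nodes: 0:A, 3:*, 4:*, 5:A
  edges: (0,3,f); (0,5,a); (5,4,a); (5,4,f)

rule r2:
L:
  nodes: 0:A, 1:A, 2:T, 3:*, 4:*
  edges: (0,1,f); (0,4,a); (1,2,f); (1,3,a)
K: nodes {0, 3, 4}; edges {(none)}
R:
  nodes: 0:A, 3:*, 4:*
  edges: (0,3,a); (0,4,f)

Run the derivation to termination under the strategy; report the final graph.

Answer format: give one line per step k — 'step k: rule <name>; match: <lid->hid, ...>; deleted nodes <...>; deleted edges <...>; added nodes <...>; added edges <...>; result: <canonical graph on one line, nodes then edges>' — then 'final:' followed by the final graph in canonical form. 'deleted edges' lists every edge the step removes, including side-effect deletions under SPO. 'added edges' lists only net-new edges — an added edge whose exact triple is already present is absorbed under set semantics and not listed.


step 1: rule r2; match: 0->6, 1->4, 2->0, 3->2, 4->5; deleted nodes 0, 4; deleted edges (4,0,f); (4,2,a); (6,4,f); (6,5,a); added nodes (none); added edges (6,2,a); (6,5,f); result: nodes: 2:D, 5:T, 6:A, 7:T, 8:W, 9:A, 10:A, 12:T, 16:A, 17:A edges: (6,2,a); (6,5,f); (9,7,f); (9,8,a); (10,9,a); (10,9,f); (16,9,f); (16,12,a); (17,6,a); (17,6,f)
step 2: rule r2; match: 0->16, 1->9, 2->7, 3->8, 4->12; deleted nodes 7, 9; deleted edges (9,7,f); (9,8,a); (10,9,a); (10,9,f); (16,9,f); (16,12,a); added nodes (none); added edges (16,8,a); (16,12,f); result: nodes: 2:D, 5:T, 6:A, 8:W, 10:A, 12:T, 16:A, 17:A edges: (6,2,a); (6,5,f); (16,8,a); (16,12,f); (17,6,a); (17,6,f)
final:
nodes: 2:D, 5:T, 6:A, 8:W, 10:A, 12:T, 16:A, 17:A
edges: (6,2,a); (6,5,f); (16,8,a); (16,12,f); (17,6,a); (17,6,f)


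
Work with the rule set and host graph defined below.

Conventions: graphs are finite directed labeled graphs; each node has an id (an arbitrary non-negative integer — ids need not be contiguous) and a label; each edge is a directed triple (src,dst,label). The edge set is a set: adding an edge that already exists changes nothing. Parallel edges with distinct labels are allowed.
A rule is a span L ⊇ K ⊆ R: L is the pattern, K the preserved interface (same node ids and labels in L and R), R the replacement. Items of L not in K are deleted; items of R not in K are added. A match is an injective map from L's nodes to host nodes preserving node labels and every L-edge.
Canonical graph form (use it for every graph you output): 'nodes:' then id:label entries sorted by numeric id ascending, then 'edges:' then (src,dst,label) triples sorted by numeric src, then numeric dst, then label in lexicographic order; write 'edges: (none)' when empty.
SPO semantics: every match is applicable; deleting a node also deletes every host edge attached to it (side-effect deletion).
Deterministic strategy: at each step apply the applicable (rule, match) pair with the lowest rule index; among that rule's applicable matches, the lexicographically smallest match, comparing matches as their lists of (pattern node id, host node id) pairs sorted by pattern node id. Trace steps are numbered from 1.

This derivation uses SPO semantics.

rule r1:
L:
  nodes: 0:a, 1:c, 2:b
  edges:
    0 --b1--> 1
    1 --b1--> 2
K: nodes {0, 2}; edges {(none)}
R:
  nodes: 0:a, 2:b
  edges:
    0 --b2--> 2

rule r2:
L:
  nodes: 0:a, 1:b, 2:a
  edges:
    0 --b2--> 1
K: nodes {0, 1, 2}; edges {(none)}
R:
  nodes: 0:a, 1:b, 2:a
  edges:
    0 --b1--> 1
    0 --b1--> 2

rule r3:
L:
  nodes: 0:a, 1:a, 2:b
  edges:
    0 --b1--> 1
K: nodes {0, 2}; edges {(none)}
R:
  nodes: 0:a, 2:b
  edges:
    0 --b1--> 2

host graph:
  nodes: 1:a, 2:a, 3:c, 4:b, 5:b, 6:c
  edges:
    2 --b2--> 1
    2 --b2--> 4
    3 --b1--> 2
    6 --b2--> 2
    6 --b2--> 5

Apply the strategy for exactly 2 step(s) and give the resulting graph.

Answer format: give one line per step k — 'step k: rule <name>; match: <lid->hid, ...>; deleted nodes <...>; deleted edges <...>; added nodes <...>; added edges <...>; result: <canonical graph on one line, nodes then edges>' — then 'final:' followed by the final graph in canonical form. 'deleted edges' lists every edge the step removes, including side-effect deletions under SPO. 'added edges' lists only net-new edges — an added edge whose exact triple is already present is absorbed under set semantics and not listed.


step 1: rule r2; match: 0->2, 1->4, 2->1; deleted nodes (none); deleted edges (2,4,b2); added nodes (none); added edges (2,1,b1); (2,4,b1); result: nodes: 1:a, 2:a, 3:c, 4:b, 5:b, 6:c edges: (2,1,b1); (2,1,b2); (2,4,b1); (3,2,b1); (6,2,b2); (6,5,b2)
step 2: rule r3; match: 0->2, 1->1, 2->4; deleted nodes 1; deleted edges (2,1,b1); (2,1,b2); added nodes (none); added edges (none); result: nodes: 2:a, 3:c, 4:b, 5:b, 6:c edges: (2,4,b1); (3,2,b1); (6,2,b2); (6,5,b2)
final:
nodes: 2:a, 3:c, 4:b, 5:b, 6:c
edges: (2,4,b1); (3,2,b1); (6,2,b2); (6,5,b2)


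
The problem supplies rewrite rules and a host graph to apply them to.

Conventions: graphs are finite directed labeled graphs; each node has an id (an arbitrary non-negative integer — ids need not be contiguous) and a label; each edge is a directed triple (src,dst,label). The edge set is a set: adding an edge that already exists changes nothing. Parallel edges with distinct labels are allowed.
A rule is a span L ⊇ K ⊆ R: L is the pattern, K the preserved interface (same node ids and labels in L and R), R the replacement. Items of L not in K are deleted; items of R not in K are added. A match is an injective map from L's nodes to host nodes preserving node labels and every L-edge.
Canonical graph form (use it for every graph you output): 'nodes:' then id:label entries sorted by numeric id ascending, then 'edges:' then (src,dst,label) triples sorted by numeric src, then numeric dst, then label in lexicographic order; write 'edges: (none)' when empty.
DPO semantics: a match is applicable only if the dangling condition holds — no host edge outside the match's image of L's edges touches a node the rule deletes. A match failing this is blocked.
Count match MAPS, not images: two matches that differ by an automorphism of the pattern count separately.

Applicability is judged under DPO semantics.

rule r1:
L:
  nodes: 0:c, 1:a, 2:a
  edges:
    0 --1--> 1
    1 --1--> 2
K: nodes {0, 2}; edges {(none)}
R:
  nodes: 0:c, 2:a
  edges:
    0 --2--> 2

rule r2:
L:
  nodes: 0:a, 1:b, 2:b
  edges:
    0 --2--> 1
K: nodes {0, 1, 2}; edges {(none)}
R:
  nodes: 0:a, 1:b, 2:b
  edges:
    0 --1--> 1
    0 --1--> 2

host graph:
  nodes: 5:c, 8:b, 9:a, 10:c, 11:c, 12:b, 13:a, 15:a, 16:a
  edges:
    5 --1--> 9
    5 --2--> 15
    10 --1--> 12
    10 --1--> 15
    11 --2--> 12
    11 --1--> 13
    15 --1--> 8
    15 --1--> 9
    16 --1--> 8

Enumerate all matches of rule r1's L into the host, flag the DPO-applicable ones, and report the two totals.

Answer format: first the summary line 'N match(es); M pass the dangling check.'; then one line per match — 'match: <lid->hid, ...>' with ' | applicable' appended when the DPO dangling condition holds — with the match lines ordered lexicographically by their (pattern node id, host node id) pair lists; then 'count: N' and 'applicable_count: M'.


1 match(es); 0 pass the dangling check.
match: 0->10, 1->15, 2->9
count: 1
applicable_count: 0


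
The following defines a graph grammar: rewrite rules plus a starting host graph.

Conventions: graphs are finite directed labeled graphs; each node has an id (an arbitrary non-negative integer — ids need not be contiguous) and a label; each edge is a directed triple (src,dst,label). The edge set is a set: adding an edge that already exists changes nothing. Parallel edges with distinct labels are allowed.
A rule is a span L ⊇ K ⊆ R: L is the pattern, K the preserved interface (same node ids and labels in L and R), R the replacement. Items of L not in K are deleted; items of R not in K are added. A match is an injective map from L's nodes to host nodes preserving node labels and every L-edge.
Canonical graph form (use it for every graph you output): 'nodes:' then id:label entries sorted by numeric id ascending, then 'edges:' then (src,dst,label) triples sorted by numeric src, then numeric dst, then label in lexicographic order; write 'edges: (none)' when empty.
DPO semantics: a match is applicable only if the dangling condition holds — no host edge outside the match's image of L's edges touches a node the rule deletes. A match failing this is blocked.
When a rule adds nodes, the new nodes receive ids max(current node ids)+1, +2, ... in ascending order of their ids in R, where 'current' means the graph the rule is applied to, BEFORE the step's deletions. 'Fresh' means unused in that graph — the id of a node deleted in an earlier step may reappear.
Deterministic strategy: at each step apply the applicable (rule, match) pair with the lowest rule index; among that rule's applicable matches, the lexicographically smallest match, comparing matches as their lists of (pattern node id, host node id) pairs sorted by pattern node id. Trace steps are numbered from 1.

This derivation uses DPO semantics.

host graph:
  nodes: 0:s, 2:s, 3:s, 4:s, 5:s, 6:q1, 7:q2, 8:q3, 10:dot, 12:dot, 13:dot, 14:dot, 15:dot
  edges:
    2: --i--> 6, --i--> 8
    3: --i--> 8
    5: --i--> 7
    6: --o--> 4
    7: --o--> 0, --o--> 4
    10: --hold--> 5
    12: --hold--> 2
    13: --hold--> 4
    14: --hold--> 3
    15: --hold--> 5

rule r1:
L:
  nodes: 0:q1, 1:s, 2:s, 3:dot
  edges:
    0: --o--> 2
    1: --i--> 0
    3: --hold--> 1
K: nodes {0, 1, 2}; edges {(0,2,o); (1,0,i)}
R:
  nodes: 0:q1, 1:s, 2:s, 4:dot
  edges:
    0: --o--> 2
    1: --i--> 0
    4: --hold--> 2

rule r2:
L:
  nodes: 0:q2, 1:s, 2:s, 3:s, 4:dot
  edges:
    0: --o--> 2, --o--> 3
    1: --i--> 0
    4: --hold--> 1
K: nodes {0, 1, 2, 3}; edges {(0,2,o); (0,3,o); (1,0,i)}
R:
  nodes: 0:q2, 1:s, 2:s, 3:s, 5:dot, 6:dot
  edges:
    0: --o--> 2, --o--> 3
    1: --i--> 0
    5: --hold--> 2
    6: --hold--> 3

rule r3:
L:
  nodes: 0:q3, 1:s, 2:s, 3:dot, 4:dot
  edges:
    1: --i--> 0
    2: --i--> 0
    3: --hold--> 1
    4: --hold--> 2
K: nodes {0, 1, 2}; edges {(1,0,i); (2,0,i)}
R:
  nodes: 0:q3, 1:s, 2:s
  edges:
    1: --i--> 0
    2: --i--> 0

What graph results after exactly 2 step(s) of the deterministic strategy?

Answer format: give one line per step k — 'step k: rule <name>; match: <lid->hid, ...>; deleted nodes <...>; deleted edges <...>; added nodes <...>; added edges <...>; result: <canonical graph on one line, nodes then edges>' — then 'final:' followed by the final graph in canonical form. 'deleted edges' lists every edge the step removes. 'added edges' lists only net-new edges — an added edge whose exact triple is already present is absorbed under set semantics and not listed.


step 1: rule r1; match: 0->6, 1->2, 2->4, 3->12; deleted nodes 12; deleted edges (12,2,hold); added nodes 16; added edges (16,4,hold); result: nodes: 0:s, 2:s, 3:s, 4:s, 5:s, 6:q1, 7:q2, 8:q3, 10:dot, 13:dot, 14:dot, 15:dot, 16:dot edges: (2,6,i); (2,8,i); (3,8,i); (5,7,i); (6,4,o); (7,0,o); (7,4,o); (10,5,hold); (13,4,hold); (14,3,hold); (15,5,hold); (16,4,hold)
step 2: rule r2; match: 0->7, 1->5, 2->0, 3->4, 4->10; deleted nodes 10; deleted edges (10,5,hold); added nodes 17, 18; added edges (17,0,hold); (18,4,hold); result: nodes: 0:s, 2:s, 3:s, 4:s, 5:s, 6:q1, 7:q2, 8:q3, 13:dot, 14:dot, 15:dot, 16:dot, 17:dot, 18:dot edges: (2,6,i); (2,8,i); (3,8,i); (5,7,i); (6,4,o); (7,0,o); (7,4,o); (13,4,hold); (14,3,hold); (15,5,hold); (16,4,hold); (17,0,hold); (18,4,hold)
final:
nodes: 0:s, 2:s, 3:s, 4:s, 5:s, 6:q1, 7:q2, 8:q3, 13:dot, 14:dot, 15:dot, 16:dot, 17:dot, 18:dot
edges: (2,6,i); (2,8,i); (3,8,i); (5,7,i); (6,4,o); (7,0,o); (7,4,o); (13,4,hold); (14,3,hold); (15,5,hold); (16,4,hold); (17,0,hold); (18,4,hold)
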